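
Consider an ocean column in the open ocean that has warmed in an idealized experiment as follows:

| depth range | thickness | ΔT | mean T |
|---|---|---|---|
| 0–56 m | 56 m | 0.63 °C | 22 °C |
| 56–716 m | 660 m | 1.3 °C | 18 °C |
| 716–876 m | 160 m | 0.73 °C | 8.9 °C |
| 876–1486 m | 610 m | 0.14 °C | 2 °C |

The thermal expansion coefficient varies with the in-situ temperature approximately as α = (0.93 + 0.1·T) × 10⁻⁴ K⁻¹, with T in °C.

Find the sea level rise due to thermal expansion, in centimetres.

Δh ≈ 27.6 cm

Layer 1: α = (0.93 + 0.1×22)×10⁻⁴ = 3.13×10⁻⁴ K⁻¹
Layer 2: α = (0.93 + 0.1×18)×10⁻⁴ = 2.73×10⁻⁴ K⁻¹
Layer 3: α = (0.93 + 0.1×8.9)×10⁻⁴ = 1.82×10⁻⁴ K⁻¹
Layer 4: α = (0.93 + 0.1×2)×10⁻⁴ = 1.13×10⁻⁴ K⁻¹
56 × 0.63 × 3.13×10⁻⁴ = 0.01104264 m
660 × 2.73×10⁻⁴ × 1.3 = 0.234234 m
Layer 3: 160 × 1.82×10⁻⁴ × 0.73 = 0.0212576 m
876–1486 m: 0.14 × 610 × 1.13×10⁻⁴ = 0.0096502 m
Δh = 0.01104264 + 0.234234 + 0.0212576 + 0.0096502 = 0.27618444 m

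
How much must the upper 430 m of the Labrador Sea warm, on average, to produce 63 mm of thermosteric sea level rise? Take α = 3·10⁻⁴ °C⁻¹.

ΔT ≈ 0.488 K

ΔT = Δh/(αH) = 0.063 / (3×10⁻⁴ × 430) ≈ 0.4884 K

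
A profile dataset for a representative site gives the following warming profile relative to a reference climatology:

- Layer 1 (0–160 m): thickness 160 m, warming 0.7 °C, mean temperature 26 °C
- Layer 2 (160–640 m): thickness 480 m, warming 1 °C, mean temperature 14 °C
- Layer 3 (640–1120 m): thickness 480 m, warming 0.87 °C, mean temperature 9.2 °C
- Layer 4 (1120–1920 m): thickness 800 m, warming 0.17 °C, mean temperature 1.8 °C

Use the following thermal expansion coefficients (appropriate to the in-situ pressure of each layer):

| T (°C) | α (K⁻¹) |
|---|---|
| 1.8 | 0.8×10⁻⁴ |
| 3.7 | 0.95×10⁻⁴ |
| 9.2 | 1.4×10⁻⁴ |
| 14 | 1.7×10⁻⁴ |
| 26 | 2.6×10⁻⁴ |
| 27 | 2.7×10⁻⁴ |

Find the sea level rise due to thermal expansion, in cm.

Layer 1 at 26 °C → α = 2.6×10⁻⁴ K⁻¹
Layer 2 at 14 °C → α = 1.7×10⁻⁴ K⁻¹
Layer 3 at 9.2 °C → α = 1.4×10⁻⁴ K⁻¹
Layer 4 at 1.8 °C → α = 0.8×10⁻⁴ K⁻¹
160 × 2.6×10⁻⁴ × 0.7 = 0.02912 m
Layer 2: 480 × 1.7×10⁻⁴ × 1 = 0.08160 m
640–1120 m: 480 × 1.4×10⁻⁴ × 0.87 = 0.058464 m
Layer 4: 0.8×10⁻⁴ × 800 × 0.17 = 0.01088 m
Δh = 0.02912 + 0.08160 + 0.058464 + 0.01088 = 0.180064 m

Δh ≈ 18.0 cm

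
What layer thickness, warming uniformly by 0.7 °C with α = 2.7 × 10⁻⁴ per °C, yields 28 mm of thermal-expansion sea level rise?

about 150 m

H = Δh/(αΔT) = 0.028 / (2.7×10⁻⁴ × 0.7) ≈ 148.1 m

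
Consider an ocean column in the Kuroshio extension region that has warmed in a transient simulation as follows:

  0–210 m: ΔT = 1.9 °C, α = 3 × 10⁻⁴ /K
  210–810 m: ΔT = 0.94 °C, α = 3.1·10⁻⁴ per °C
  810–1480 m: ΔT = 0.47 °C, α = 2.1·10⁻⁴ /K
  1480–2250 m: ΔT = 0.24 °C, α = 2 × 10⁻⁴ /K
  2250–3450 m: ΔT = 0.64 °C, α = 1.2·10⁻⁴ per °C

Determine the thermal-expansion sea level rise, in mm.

about 490 mm

0–210 m: 1.9 × 210 × 3×10⁻⁴ = 0.11970 m
210–810 m: 0.94 × 600 × 3.1×10⁻⁴ = 0.17484 m
Layer 3: 2.1×10⁻⁴ × 0.47 × 670 = 0.066129 m
Layer 4: 770 × 2×10⁻⁴ × 0.24 = 0.03696 m
Layer 5: 1200 × 1.2×10⁻⁴ × 0.64 = 0.09216 m
Δh = 0.11970 + 0.17484 + 0.066129 + 0.03696 + 0.09216 = 0.489789 m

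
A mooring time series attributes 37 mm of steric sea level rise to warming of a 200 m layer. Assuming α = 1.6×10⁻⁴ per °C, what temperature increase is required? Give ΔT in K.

1.2 K

ΔT = Δh/(αH) = 0.037 / (1.6×10⁻⁴ × 200) ≈ 1.156 K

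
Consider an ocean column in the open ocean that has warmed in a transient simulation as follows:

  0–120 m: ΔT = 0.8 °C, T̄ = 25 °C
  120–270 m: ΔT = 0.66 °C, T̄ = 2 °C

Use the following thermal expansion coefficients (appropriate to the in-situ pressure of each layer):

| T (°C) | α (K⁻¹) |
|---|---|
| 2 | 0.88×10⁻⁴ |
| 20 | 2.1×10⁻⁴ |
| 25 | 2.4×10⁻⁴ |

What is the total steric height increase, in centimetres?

Δh ≈ 3.2 cm

Layer 1 at 25 °C → α = 2.4×10⁻⁴ K⁻¹
Layer 2 at 2 °C → α = 0.88×10⁻⁴ K⁻¹
120 × 0.8 × 2.4×10⁻⁴ = 0.02304 m
0.88×10⁻⁴ × 0.66 × 150 = 0.008712 m
Δh = 0.02304 + 0.008712 = 0.031752 m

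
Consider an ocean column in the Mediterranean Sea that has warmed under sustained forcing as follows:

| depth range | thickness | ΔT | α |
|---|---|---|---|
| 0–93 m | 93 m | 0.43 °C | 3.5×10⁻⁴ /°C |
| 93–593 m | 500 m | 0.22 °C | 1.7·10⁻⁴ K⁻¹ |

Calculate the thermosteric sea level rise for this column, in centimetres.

3.27 cm of thermosteric rise

Layer 1: 0.43 × 3.5×10⁻⁴ × 93 = 0.0139965 m
Layer 2: 500 × 1.7×10⁻⁴ × 0.22 = 0.01870 m
Δh = 0.0139965 + 0.01870 = 0.0326965 m ≈ 3.27 cm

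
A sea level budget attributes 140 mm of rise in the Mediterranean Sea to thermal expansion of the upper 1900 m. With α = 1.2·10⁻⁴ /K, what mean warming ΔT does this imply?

ΔT = Δh/(αH) = 0.14 / (1.2×10⁻⁴ × 1900) ≈ 0.6140 °C

ΔT ≈ 0.614 °C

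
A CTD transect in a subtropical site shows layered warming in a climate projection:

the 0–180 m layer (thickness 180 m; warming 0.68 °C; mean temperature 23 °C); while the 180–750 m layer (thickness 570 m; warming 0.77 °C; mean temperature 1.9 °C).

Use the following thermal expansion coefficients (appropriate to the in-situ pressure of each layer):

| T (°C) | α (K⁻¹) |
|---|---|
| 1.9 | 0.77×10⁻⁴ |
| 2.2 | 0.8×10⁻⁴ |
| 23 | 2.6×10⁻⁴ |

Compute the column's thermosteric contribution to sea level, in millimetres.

65.6 mm of thermosteric rise

Layer 1 at 23 °C → α = 2.6×10⁻⁴ K⁻¹
Layer 2 at 1.9 °C → α = 0.77×10⁻⁴ K⁻¹
180 × 0.68 × 2.6×10⁻⁴ = 0.031824 m
Layer 2: 0.77×10⁻⁴ × 0.77 × 570 = 0.0337953 m
Δh = 0.031824 + 0.0337953 = 0.0656193 m ≈ 65.6 mm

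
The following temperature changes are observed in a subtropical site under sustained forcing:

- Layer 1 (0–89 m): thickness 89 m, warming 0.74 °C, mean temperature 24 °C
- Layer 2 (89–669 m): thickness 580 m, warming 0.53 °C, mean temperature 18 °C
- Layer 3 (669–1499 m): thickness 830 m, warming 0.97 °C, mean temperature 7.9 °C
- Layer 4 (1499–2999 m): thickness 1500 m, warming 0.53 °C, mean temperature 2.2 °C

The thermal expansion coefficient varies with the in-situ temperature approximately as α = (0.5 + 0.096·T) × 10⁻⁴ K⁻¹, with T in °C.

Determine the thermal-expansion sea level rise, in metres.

0.24 m

Layer 1: α = (0.5 + 0.096×24)×10⁻⁴ = 2.804×10⁻⁴ K⁻¹
Layer 2: α = (0.5 + 0.096×18)×10⁻⁴ = 2.228×10⁻⁴ K⁻¹
Layer 3: α = (0.5 + 0.096×7.9)×10⁻⁴ = 1.2584×10⁻⁴ K⁻¹
Layer 4: α = (0.5 + 0.096×2.2)×10⁻⁴ = 0.7112×10⁻⁴ K⁻¹
Layer 1: 2.804×10⁻⁴ × 89 × 0.74 = 0.018467144 m
0.53 × 2.228×10⁻⁴ × 580 = 0.06848872 m
830 × 0.97 × 1.2584×10⁻⁴ = 0.101313784 m
Layer 4: 1500 × 0.7112×10⁻⁴ × 0.53 = 0.0565404 m
Δh = 0.018467144 + 0.06848872 + 0.101313784 + 0.0565404 = 0.244810048 m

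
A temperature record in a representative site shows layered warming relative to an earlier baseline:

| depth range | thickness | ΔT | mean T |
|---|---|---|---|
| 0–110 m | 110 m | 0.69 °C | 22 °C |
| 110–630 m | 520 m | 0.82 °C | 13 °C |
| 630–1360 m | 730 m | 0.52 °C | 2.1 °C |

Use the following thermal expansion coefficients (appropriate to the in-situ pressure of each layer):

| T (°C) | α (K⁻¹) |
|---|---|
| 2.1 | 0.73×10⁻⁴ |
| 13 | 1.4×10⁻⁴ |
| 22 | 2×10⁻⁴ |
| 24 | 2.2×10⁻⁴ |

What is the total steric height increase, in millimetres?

Δh ≈ 103 mm

Layer 1 at 22 °C → α = 2×10⁻⁴ K⁻¹
Layer 2 at 13 °C → α = 1.4×10⁻⁴ K⁻¹
Layer 3 at 2.1 °C → α = 0.73×10⁻⁴ K⁻¹
0–110 m: 2×10⁻⁴ × 110 × 0.69 = 0.01518 m
520 × 0.82 × 1.4×10⁻⁴ = 0.059696 m
730 × 0.73×10⁻⁴ × 0.52 = 0.0277108 m
Δh = 0.01518 + 0.059696 + 0.0277108 = 0.1025868 m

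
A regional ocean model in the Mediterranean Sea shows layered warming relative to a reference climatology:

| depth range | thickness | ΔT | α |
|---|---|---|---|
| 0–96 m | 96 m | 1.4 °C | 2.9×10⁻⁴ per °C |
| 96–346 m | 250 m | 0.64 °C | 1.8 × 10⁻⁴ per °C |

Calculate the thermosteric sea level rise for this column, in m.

0.0678 m

96 × 2.9×10⁻⁴ × 1.4 = 0.038976 m
Layer 2: 0.64 × 1.8×10⁻⁴ × 250 = 0.02880 m
Δh = 0.038976 + 0.02880 = 0.067776 m ≈ 0.0678 m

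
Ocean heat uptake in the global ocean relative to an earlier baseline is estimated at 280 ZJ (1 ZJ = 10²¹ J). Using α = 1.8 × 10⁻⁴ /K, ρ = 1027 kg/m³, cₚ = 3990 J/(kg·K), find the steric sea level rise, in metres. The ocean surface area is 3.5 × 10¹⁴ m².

Δh = 0.035 m

Per unit area: Q = 280×10²¹ / (3.5×10¹⁴) = 8×10⁸ J/m²
Δh = αQ/(ρcₚ) = 1.8×10⁻⁴ × 8×10⁸ / (1027 × 3990) ≈ 0.035141 m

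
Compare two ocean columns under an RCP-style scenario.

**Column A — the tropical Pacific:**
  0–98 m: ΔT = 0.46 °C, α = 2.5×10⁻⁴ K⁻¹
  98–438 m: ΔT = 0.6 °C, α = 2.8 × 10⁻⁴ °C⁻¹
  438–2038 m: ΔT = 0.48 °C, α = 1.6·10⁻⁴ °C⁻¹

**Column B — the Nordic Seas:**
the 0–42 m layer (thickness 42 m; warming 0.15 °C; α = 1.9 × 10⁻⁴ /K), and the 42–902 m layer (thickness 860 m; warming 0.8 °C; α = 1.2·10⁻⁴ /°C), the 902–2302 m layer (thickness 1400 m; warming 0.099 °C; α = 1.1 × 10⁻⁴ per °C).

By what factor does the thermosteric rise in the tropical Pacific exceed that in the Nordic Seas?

≈ 1.9×

A 0.46 × 98 × 2.5×10⁻⁴ = 0.01127 m
A 0.6 × 2.8×10⁻⁴ × 340 = 0.05712 m
A 0.48 × 1600 × 1.6×10⁻⁴ = 0.12288 m
A total: 0.19127 m
B 0–42 m: 0.15 × 42 × 1.9×10⁻⁴ = 0.001197 m
B Layer 2: 0.8 × 1.2×10⁻⁴ × 860 = 0.08256 m
B 902–2302 m: 1.1×10⁻⁴ × 1400 × 0.099 = 0.015246 m
B total: 0.099003 m
Ratio: 0.19127 / 0.099003 ≈ 1.932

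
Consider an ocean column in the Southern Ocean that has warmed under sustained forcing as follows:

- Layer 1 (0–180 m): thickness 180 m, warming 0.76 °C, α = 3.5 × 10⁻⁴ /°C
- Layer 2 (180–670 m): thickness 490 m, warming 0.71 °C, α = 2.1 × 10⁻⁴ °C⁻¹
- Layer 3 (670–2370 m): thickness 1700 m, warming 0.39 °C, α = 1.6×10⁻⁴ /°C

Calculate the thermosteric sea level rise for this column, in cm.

3.5×10⁻⁴ × 0.76 × 180 = 0.04788 m
0.71 × 2.1×10⁻⁴ × 490 = 0.073059 m
670–2370 m: 1700 × 1.6×10⁻⁴ × 0.39 = 0.10608 m
Δh = 0.04788 + 0.073059 + 0.10608 = 0.227019 m

23 cm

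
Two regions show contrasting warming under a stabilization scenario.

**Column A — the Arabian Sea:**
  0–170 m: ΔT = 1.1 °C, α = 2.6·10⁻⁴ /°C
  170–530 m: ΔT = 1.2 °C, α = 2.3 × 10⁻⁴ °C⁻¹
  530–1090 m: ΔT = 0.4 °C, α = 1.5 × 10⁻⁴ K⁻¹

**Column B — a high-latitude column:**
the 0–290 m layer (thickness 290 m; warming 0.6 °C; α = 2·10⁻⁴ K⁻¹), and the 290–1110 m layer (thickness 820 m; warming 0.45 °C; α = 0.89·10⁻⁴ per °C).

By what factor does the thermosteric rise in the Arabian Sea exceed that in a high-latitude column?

≈ 2.7×

A 0–170 m: 1.1 × 170 × 2.6×10⁻⁴ = 0.04862 m
A Layer 2: 360 × 2.3×10⁻⁴ × 1.2 = 0.09936 m
A Layer 3: 1.5×10⁻⁴ × 0.4 × 560 = 0.03360 m
A total: 0.18158 m
B Layer 1: 290 × 0.6 × 2×10⁻⁴ = 0.03480 m
B 290–1110 m: 0.89×10⁻⁴ × 0.45 × 820 = 0.032841 m
B total: 0.067641 m
Ratio: 0.18158 / 0.067641 ≈ 2.684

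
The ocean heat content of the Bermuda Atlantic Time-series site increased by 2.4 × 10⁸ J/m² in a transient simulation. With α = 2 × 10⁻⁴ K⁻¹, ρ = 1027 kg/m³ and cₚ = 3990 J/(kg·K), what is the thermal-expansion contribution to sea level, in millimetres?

Δh = αQ/(ρcₚ) = 2×10⁻⁴ × 2.4×10⁸ / (1027 × 3990) ≈ 0.011714 m

Δh = 12 mm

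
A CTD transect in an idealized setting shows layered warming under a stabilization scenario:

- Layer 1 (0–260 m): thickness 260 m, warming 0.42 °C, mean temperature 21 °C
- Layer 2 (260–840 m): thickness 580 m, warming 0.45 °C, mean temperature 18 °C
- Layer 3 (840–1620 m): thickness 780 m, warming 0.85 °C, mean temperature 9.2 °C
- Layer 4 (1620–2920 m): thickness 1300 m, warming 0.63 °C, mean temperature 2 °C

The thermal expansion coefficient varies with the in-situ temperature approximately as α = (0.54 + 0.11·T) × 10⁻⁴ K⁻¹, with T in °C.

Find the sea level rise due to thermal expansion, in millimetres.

about 262 mm

Layer 1: α = (0.54 + 0.11×21)×10⁻⁴ = 2.85×10⁻⁴ K⁻¹
Layer 2: α = (0.54 + 0.11×18)×10⁻⁴ = 2.52×10⁻⁴ K⁻¹
Layer 3: α = (0.54 + 0.11×9.2)×10⁻⁴ = 1.552×10⁻⁴ K⁻¹
Layer 4: α = (0.54 + 0.11×2)×10⁻⁴ = 0.76×10⁻⁴ K⁻¹
Layer 1: 260 × 2.85×10⁻⁴ × 0.42 = 0.031122 m
Layer 2: 580 × 2.52×10⁻⁴ × 0.45 = 0.065772 m
0.85 × 780 × 1.552×10⁻⁴ = 0.1028976 m
0.76×10⁻⁴ × 1300 × 0.63 = 0.062244 m
Δh = 0.031122 + 0.065772 + 0.1028976 + 0.062244 = 0.2620356 m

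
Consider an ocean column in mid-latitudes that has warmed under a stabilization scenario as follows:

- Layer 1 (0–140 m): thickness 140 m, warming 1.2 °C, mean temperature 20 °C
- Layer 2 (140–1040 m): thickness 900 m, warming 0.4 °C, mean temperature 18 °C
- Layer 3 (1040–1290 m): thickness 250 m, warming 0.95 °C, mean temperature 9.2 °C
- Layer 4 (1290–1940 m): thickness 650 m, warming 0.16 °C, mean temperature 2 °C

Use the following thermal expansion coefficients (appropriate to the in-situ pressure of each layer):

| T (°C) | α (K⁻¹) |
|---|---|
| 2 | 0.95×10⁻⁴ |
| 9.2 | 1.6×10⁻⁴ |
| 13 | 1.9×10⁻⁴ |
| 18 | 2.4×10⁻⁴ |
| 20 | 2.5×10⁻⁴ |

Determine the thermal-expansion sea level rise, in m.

Δh = 0.18 m

Layer 1 at 20 °C → α = 2.5×10⁻⁴ K⁻¹
Layer 2 at 18 °C → α = 2.4×10⁻⁴ K⁻¹
Layer 3 at 9.2 °C → α = 1.6×10⁻⁴ K⁻¹
Layer 4 at 2 °C → α = 0.95×10⁻⁴ K⁻¹
Layer 1: 1.2 × 140 × 2.5×10⁻⁴ = 0.04200 m
140–1040 m: 0.4 × 2.4×10⁻⁴ × 900 = 0.08640 m
1040–1290 m: 250 × 0.95 × 1.6×10⁻⁴ = 0.03800 m
0.16 × 650 × 0.95×10⁻⁴ = 0.00988 m
Δh = 0.04200 + 0.08640 + 0.03800 + 0.00988 = 0.17628 m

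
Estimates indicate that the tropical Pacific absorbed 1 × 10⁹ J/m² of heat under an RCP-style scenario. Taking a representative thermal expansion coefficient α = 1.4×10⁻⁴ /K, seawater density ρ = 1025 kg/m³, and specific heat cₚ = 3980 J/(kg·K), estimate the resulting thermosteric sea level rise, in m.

Δh = αQ/(ρcₚ) = 1.4×10⁻⁴ × 1×10⁹ / (1025 × 3980) ≈ 0.034318 m

about 0.034 m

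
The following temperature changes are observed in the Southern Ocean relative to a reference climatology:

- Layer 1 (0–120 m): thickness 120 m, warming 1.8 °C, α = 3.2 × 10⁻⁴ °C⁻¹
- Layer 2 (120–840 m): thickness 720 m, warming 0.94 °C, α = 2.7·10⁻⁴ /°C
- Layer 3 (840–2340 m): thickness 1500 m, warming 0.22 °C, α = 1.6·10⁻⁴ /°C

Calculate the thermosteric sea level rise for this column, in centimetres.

30.5 cm of thermosteric rise

3.2×10⁻⁴ × 1.8 × 120 = 0.06912 m
2.7×10⁻⁴ × 720 × 0.94 = 0.182736 m
840–2340 m: 1.6×10⁻⁴ × 0.22 × 1500 = 0.05280 m
Δh = 0.06912 + 0.182736 + 0.05280 = 0.304656 m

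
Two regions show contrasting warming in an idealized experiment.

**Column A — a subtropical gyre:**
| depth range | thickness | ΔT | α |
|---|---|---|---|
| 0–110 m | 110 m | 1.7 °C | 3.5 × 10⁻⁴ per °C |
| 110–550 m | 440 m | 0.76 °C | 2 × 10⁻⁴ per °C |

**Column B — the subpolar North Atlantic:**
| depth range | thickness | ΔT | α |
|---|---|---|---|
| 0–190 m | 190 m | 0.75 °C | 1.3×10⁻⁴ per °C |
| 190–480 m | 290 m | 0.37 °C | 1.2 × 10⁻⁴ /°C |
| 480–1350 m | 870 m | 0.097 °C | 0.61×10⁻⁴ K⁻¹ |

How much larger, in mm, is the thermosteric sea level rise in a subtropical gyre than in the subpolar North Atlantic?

96 mm larger

A 0–110 m: 1.7 × 110 × 3.5×10⁻⁴ = 0.06545 m
A 0.76 × 2×10⁻⁴ × 440 = 0.06688 m
A total: 0.13233 m
B Layer 1: 0.75 × 190 × 1.3×10⁻⁴ = 0.018525 m
B 290 × 0.37 × 1.2×10⁻⁴ = 0.012876 m
B Layer 3: 870 × 0.097 × 0.61×10⁻⁴ = 0.00514779 m
B total: 0.03654879 m
Difference: 0.13233 − 0.03654879 = 0.09578121 m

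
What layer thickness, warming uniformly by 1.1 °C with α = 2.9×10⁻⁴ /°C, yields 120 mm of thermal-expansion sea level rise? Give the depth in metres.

H = Δh/(αΔT) = 0.12 / (2.9×10⁻⁴ × 1.1) ≈ 376.2 m

about 376 m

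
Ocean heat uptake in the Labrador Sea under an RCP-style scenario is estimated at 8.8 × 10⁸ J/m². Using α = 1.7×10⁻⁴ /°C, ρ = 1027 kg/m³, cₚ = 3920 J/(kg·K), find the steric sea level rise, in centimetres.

3.7 cm

Δh = αQ/(ρcₚ) = 1.7×10⁻⁴ × 8.8×10⁸ / (1027 × 3920) ≈ 0.03716 m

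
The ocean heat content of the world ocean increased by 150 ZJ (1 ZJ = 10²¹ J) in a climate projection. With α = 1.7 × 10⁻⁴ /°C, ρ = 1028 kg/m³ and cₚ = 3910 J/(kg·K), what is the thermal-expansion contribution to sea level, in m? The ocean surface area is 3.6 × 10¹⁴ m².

about 0.0176 m

Per unit area: Q = 150×10²¹ / (3.6×10¹⁴) ≈ 4.167×10⁸ J/m²
Δh = αQ/(ρcₚ) = 1.7×10⁻⁴ × 4.167×10⁸ / (1028 × 3910) ≈ 0.017624 m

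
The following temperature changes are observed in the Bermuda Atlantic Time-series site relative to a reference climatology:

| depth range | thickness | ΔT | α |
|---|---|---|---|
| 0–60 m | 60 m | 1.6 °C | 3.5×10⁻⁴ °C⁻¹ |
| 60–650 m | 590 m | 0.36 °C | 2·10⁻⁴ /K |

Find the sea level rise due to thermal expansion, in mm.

Layer 1: 60 × 3.5×10⁻⁴ × 1.6 = 0.03360 m
2×10⁻⁴ × 590 × 0.36 = 0.04248 m
Δh = 0.03360 + 0.04248 = 0.07608 m

Δh ≈ 76.1 mm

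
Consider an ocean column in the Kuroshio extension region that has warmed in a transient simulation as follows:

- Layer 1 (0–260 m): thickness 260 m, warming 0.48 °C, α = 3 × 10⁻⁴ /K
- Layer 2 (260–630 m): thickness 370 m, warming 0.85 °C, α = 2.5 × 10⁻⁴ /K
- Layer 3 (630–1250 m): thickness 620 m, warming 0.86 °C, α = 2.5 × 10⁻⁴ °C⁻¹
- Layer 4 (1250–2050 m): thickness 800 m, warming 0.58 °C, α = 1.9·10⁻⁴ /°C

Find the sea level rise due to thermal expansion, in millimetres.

0–260 m: 3×10⁻⁴ × 260 × 0.48 = 0.03744 m
0.85 × 370 × 2.5×10⁻⁴ = 0.078625 m
620 × 0.86 × 2.5×10⁻⁴ = 0.13330 m
0.58 × 1.9×10⁻⁴ × 800 = 0.08816 m
Δh = 0.03744 + 0.078625 + 0.13330 + 0.08816 = 0.337525 m ≈ 338 mm

338 mm of thermosteric rise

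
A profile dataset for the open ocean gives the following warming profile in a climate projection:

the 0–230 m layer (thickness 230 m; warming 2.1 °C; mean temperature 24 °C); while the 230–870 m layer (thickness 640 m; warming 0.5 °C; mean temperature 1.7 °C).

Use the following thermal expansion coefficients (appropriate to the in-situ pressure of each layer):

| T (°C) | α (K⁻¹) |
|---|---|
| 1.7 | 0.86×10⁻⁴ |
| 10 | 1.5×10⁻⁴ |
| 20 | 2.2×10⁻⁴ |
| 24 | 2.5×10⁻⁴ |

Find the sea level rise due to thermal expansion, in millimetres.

Layer 1 at 24 °C → α = 2.5×10⁻⁴ K⁻¹
Layer 2 at 1.7 °C → α = 0.86×10⁻⁴ K⁻¹
2.5×10⁻⁴ × 230 × 2.1 = 0.12075 m
Layer 2: 0.5 × 640 × 0.86×10⁻⁴ = 0.02752 m
Δh = 0.12075 + 0.02752 = 0.14827 m

Δh ≈ 150 mm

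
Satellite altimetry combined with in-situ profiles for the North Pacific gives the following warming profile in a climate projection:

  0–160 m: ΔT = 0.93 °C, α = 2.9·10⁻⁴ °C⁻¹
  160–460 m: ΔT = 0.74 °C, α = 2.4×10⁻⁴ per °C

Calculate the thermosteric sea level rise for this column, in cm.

Layer 1: 160 × 2.9×10⁻⁴ × 0.93 = 0.043152 m
Layer 2: 300 × 2.4×10⁻⁴ × 0.74 = 0.05328 m
Δh = 0.043152 + 0.05328 = 0.096432 m

Δh = 9.64 cm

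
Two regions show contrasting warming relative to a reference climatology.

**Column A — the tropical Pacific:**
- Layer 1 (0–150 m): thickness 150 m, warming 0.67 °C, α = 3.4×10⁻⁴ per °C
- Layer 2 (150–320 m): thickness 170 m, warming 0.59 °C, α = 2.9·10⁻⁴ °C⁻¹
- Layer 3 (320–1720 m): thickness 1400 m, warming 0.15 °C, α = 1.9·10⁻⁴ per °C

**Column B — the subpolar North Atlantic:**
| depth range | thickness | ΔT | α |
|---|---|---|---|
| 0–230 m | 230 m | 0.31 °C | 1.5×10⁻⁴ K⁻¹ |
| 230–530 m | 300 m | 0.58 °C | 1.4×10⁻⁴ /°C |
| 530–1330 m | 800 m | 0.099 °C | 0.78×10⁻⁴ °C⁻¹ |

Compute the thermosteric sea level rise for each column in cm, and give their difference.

A: 10.3 cm; B: 4.12 cm; difference 6.19 cm

A 0–150 m: 0.67 × 3.4×10⁻⁴ × 150 = 0.03417 m
A 2.9×10⁻⁴ × 0.59 × 170 = 0.029087 m
A 320–1720 m: 0.15 × 1.9×10⁻⁴ × 1400 = 0.03990 m
A total: 0.103157 m
B 0–230 m: 1.5×10⁻⁴ × 0.31 × 230 = 0.010695 m
B 230–530 m: 0.58 × 300 × 1.4×10⁻⁴ = 0.02436 m
B Layer 3: 800 × 0.099 × 0.78×10⁻⁴ = 0.0061776 m
B total: 0.0412326 m
Difference: 0.103157 − 0.0412326 = 0.0619244 m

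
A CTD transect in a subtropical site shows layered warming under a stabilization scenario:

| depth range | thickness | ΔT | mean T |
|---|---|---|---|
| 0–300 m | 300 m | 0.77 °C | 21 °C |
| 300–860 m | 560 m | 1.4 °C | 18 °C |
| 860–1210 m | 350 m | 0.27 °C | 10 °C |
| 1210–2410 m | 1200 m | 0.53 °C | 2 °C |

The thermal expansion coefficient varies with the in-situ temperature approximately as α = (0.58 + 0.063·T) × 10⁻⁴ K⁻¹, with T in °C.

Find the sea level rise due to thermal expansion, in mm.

Layer 1: α = (0.58 + 0.063×21)×10⁻⁴ = 1.903×10⁻⁴ K⁻¹
Layer 2: α = (0.58 + 0.063×18)×10⁻⁴ = 1.714×10⁻⁴ K⁻¹
Layer 3: α = (0.58 + 0.063×10)×10⁻⁴ = 1.21×10⁻⁴ K⁻¹
Layer 4: α = (0.58 + 0.063×2)×10⁻⁴ = 0.706×10⁻⁴ K⁻¹
0.77 × 1.903×10⁻⁴ × 300 = 0.0439593 m
300–860 m: 560 × 1.714×10⁻⁴ × 1.4 = 0.1343776 m
860–1210 m: 1.21×10⁻⁴ × 0.27 × 350 = 0.0114345 m
1210–2410 m: 1200 × 0.53 × 0.706×10⁻⁴ = 0.0449016 m
Δh = 0.0439593 + 0.1343776 + 0.0114345 + 0.0449016 = 0.234673 m

Δh ≈ 230 mm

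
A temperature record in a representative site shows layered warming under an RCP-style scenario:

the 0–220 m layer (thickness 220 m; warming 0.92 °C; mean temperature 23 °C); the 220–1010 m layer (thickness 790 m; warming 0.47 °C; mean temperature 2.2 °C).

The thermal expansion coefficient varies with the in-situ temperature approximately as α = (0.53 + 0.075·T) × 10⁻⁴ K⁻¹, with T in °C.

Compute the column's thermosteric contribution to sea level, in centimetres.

7.14 cm of thermosteric rise

Layer 1: α = (0.53 + 0.075×23)×10⁻⁴ = 2.255×10⁻⁴ K⁻¹
Layer 2: α = (0.53 + 0.075×2.2)×10⁻⁴ = 0.695×10⁻⁴ K⁻¹
Layer 1: 2.255×10⁻⁴ × 220 × 0.92 = 0.0456412 m
220–1010 m: 790 × 0.695×10⁻⁴ × 0.47 = 0.02580535 m
Δh = 0.0456412 + 0.02580535 = 0.07144655 m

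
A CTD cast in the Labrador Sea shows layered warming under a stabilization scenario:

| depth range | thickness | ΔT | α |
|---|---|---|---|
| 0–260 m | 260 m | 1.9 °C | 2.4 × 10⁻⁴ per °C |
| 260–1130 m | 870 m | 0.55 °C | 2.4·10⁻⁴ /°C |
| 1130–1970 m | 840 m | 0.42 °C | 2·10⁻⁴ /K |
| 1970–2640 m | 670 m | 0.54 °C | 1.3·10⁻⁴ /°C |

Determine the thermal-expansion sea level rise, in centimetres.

Layer 1: 260 × 2.4×10⁻⁴ × 1.9 = 0.11856 m
260–1130 m: 2.4×10⁻⁴ × 870 × 0.55 = 0.11484 m
Layer 3: 0.42 × 2×10⁻⁴ × 840 = 0.07056 m
Layer 4: 0.54 × 1.3×10⁻⁴ × 670 = 0.047034 m
Δh = 0.11856 + 0.11484 + 0.07056 + 0.047034 = 0.350994 m

35.1 cm of thermosteric rise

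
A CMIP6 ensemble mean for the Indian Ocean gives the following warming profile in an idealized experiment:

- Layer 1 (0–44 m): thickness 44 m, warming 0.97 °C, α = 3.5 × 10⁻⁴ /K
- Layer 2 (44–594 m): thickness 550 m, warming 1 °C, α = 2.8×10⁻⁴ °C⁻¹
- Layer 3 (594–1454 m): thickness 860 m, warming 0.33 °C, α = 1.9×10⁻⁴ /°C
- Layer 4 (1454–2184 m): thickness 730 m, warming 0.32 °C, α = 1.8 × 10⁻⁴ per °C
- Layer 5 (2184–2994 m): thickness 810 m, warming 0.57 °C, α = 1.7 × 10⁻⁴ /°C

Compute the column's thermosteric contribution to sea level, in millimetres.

Δh ≈ 343 mm

Layer 1: 3.5×10⁻⁴ × 44 × 0.97 = 0.014938 m
44–594 m: 1 × 550 × 2.8×10⁻⁴ = 0.15400 m
594–1454 m: 860 × 0.33 × 1.9×10⁻⁴ = 0.053922 m
Layer 4: 0.32 × 1.8×10⁻⁴ × 730 = 0.042048 m
0.57 × 810 × 1.7×10⁻⁴ = 0.078489 m
Δh = 0.014938 + 0.15400 + 0.053922 + 0.042048 + 0.078489 = 0.343397 m ≈ 343 mm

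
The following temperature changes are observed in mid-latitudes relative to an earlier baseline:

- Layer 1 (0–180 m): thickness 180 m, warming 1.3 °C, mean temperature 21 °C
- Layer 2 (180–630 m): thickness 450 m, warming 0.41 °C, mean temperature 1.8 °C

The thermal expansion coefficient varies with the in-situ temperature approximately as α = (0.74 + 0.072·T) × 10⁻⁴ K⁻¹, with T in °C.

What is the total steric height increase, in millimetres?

Layer 1: α = (0.74 + 0.072×21)×10⁻⁴ = 2.252×10⁻⁴ K⁻¹
Layer 2: α = (0.74 + 0.072×1.8)×10⁻⁴ = 0.8696×10⁻⁴ K⁻¹
1.3 × 180 × 2.252×10⁻⁴ = 0.0526968 m
Layer 2: 0.8696×10⁻⁴ × 450 × 0.41 = 0.01604412 m
Δh = 0.0526968 + 0.01604412 = 0.06874092 m

Δh ≈ 68.7 mm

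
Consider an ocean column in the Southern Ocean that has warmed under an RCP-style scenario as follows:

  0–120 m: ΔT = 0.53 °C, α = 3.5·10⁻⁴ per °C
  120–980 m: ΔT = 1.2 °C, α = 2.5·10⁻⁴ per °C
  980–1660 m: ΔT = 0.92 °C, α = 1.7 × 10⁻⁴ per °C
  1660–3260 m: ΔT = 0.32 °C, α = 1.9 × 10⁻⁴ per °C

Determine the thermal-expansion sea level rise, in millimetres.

Layer 1: 3.5×10⁻⁴ × 0.53 × 120 = 0.02226 m
120–980 m: 2.5×10⁻⁴ × 1.2 × 860 = 0.25800 m
Layer 3: 680 × 1.7×10⁻⁴ × 0.92 = 0.106352 m
Layer 4: 0.32 × 1600 × 1.9×10⁻⁴ = 0.09728 m
Δh = 0.02226 + 0.25800 + 0.106352 + 0.09728 = 0.483892 m ≈ 484 mm

about 484 mm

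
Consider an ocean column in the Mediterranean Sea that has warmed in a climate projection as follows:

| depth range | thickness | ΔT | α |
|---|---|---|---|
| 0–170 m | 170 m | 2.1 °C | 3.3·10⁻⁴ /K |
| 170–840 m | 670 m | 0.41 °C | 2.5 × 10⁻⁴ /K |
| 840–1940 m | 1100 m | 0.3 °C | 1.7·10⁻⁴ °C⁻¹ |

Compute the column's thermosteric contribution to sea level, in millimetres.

243 mm of thermosteric rise

0–170 m: 3.3×10⁻⁴ × 170 × 2.1 = 0.11781 m
Layer 2: 670 × 2.5×10⁻⁴ × 0.41 = 0.068675 m
Layer 3: 1.7×10⁻⁴ × 0.3 × 1100 = 0.05610 m
Δh = 0.11781 + 0.068675 + 0.05610 = 0.242585 m ≈ 243 mm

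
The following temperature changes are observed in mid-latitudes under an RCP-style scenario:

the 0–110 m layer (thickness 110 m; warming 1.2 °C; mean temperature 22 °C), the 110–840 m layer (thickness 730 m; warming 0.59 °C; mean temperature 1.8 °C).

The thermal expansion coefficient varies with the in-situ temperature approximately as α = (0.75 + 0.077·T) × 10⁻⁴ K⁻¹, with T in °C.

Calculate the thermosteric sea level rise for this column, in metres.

about 0.0705 m

Layer 1: α = (0.75 + 0.077×22)×10⁻⁴ = 2.444×10⁻⁴ K⁻¹
Layer 2: α = (0.75 + 0.077×1.8)×10⁻⁴ = 0.8886×10⁻⁴ K⁻¹
Layer 1: 1.2 × 2.444×10⁻⁴ × 110 = 0.0322608 m
Layer 2: 0.59 × 730 × 0.8886×10⁻⁴ = 0.038272002 m
Δh = 0.0322608 + 0.038272002 = 0.070532802 m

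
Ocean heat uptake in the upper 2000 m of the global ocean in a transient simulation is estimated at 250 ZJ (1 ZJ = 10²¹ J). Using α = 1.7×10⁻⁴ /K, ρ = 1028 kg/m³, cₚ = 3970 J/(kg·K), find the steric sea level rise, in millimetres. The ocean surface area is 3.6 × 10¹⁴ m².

Per unit area: Q = 250×10²¹ / (3.6×10¹⁴) ≈ 6.944×10⁸ J/m²
Δh = αQ/(ρcₚ) = 1.7×10⁻⁴ × 6.944×10⁸ / (1028 × 3970) ≈ 0.028925 m

Δh ≈ 29 mm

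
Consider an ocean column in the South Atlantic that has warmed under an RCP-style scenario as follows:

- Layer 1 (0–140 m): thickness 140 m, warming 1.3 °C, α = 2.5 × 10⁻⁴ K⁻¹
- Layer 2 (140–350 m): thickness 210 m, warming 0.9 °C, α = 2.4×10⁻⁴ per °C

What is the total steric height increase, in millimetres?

Layer 1: 2.5×10⁻⁴ × 1.3 × 140 = 0.04550 m
Layer 2: 2.4×10⁻⁴ × 210 × 0.9 = 0.04536 m
Δh = 0.04550 + 0.04536 = 0.09086 m

Δh = 90.9 mm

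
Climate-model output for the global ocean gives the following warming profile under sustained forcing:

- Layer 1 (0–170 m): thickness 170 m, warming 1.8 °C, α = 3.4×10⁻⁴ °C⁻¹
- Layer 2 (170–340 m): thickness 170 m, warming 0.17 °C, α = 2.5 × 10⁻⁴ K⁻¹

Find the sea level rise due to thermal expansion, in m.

0.111 m of thermosteric rise

Layer 1: 170 × 3.4×10⁻⁴ × 1.8 = 0.10404 m
170–340 m: 170 × 2.5×10⁻⁴ × 0.17 = 0.007225 m
Δh = 0.10404 + 0.007225 = 0.111265 m ≈ 0.111 m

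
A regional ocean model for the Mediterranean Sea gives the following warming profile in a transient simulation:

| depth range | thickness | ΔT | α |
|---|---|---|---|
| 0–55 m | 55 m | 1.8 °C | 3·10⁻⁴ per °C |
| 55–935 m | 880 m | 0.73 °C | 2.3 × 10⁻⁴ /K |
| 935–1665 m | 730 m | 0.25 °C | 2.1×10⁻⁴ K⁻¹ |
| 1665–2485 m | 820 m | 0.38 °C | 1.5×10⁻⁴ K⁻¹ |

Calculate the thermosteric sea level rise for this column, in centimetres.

Layer 1: 3×10⁻⁴ × 55 × 1.8 = 0.02970 m
55–935 m: 2.3×10⁻⁴ × 880 × 0.73 = 0.147752 m
935–1665 m: 0.25 × 730 × 2.1×10⁻⁴ = 0.038325 m
1665–2485 m: 1.5×10⁻⁴ × 820 × 0.38 = 0.04674 m
Δh = 0.02970 + 0.147752 + 0.038325 + 0.04674 = 0.262517 m

about 26.3 cm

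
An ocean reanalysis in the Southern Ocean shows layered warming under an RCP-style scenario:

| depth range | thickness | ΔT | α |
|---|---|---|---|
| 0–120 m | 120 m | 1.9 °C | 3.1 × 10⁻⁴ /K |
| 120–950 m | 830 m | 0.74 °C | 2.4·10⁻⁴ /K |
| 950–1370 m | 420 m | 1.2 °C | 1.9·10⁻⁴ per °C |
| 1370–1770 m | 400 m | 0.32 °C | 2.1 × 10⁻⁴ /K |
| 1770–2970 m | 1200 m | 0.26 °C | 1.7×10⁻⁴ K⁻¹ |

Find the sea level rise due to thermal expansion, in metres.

about 0.394 m

0–120 m: 1.9 × 3.1×10⁻⁴ × 120 = 0.07068 m
120–950 m: 2.4×10⁻⁴ × 0.74 × 830 = 0.147408 m
950–1370 m: 1.2 × 420 × 1.9×10⁻⁴ = 0.09576 m
1370–1770 m: 0.32 × 400 × 2.1×10⁻⁴ = 0.02688 m
1.7×10⁻⁴ × 0.26 × 1200 = 0.05304 m
Δh = 0.07068 + 0.147408 + 0.09576 + 0.02688 + 0.05304 = 0.393768 m ≈ 0.394 m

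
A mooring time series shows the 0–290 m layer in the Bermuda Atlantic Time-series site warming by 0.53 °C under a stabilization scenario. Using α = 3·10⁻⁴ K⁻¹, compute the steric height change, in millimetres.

Δh = 46 mm

Δh = αΔT·H = 3×10⁻⁴ × 0.53 × 290 = 0.04611 m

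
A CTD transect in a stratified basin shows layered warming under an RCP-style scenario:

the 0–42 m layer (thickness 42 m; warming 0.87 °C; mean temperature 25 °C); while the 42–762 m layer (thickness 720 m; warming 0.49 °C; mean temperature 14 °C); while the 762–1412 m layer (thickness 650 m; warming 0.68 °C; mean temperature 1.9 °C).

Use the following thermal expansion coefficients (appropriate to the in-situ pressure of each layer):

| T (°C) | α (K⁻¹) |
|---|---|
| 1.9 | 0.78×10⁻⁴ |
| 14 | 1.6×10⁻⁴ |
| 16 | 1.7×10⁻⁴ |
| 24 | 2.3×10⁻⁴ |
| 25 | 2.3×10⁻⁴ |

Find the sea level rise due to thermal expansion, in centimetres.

Layer 1 at 25 °C → α = 2.3×10⁻⁴ K⁻¹
Layer 2 at 14 °C → α = 1.6×10⁻⁴ K⁻¹
Layer 3 at 1.9 °C → α = 0.78×10⁻⁴ K⁻¹
Layer 1: 0.87 × 42 × 2.3×10⁻⁴ = 0.0084042 m
42–762 m: 1.6×10⁻⁴ × 720 × 0.49 = 0.056448 m
762–1412 m: 650 × 0.68 × 0.78×10⁻⁴ = 0.034476 m
Δh = 0.0084042 + 0.056448 + 0.034476 = 0.0993282 m

9.9 cm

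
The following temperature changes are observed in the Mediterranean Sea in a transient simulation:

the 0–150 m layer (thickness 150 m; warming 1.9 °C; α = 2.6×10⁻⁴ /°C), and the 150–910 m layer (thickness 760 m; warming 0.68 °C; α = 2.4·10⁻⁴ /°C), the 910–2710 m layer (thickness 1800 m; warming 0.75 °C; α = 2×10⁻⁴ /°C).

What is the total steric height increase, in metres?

0.468 m of thermosteric rise

0–150 m: 2.6×10⁻⁴ × 150 × 1.9 = 0.07410 m
Layer 2: 0.68 × 2.4×10⁻⁴ × 760 = 0.124032 m
0.75 × 1800 × 2×10⁻⁴ = 0.27000 m
Δh = 0.07410 + 0.124032 + 0.27000 = 0.468132 m ≈ 0.468 m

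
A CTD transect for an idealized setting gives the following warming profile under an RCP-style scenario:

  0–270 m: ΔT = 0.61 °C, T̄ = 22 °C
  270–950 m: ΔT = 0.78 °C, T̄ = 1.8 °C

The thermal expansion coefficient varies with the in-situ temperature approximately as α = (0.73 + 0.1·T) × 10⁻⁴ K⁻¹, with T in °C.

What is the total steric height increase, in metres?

about 0.0965 m

Layer 1: α = (0.73 + 0.1×22)×10⁻⁴ = 2.93×10⁻⁴ K⁻¹
Layer 2: α = (0.73 + 0.1×1.8)×10⁻⁴ = 0.91×10⁻⁴ K⁻¹
Layer 1: 0.61 × 2.93×10⁻⁴ × 270 = 0.0482571 m
0.78 × 0.91×10⁻⁴ × 680 = 0.0482664 m
Δh = 0.0482571 + 0.0482664 = 0.0965235 m ≈ 0.0965 m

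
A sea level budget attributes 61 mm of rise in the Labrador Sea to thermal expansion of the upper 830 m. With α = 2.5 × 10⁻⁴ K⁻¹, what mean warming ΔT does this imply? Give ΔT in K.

ΔT ≈ 0.294 K

ΔT = Δh/(αH) = 0.061 / (2.5×10⁻⁴ × 830) ≈ 0.2940 K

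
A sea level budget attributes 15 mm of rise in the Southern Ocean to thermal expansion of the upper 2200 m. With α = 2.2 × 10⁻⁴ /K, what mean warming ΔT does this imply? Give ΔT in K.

ΔT = Δh/(αH) = 0.015 / (2.2×10⁻⁴ × 2200) ≈ 0.03099 K

about 0.031 K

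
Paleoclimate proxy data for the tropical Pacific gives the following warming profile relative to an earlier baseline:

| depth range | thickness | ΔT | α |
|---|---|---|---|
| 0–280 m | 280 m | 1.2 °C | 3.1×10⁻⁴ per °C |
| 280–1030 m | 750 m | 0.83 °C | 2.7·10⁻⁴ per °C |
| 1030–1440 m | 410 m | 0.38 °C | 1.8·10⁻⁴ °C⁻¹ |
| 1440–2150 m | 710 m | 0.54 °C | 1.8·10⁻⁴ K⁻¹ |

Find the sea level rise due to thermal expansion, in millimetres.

Δh = 369 mm

0–280 m: 3.1×10⁻⁴ × 1.2 × 280 = 0.10416 m
0.83 × 750 × 2.7×10⁻⁴ = 0.168075 m
410 × 1.8×10⁻⁴ × 0.38 = 0.028044 m
1.8×10⁻⁴ × 710 × 0.54 = 0.069012 m
Δh = 0.10416 + 0.168075 + 0.028044 + 0.069012 = 0.369291 m ≈ 369 mm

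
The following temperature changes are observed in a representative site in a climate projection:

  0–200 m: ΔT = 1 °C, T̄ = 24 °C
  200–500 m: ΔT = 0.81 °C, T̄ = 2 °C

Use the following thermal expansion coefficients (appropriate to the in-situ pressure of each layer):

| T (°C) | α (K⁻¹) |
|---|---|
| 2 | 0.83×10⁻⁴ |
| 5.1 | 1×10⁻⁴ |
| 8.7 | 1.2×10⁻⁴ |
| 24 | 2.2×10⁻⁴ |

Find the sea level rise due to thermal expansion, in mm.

Layer 1 at 24 °C → α = 2.2×10⁻⁴ K⁻¹
Layer 2 at 2 °C → α = 0.83×10⁻⁴ K⁻¹
0–200 m: 200 × 1 × 2.2×10⁻⁴ = 0.04400 m
Layer 2: 300 × 0.83×10⁻⁴ × 0.81 = 0.020169 m
Δh = 0.04400 + 0.020169 = 0.064169 m

Δh ≈ 64.2 mm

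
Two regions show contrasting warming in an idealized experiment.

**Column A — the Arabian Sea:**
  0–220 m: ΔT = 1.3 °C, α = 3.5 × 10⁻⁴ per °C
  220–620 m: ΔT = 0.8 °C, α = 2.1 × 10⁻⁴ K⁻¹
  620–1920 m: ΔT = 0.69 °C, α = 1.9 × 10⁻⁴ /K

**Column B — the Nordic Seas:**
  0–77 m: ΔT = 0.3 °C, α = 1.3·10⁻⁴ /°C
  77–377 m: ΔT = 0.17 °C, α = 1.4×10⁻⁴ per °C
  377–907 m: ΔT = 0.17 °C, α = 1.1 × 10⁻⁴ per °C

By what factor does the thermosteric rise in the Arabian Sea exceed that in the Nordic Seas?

A 220 × 3.5×10⁻⁴ × 1.3 = 0.10010 m
A Layer 2: 0.8 × 2.1×10⁻⁴ × 400 = 0.06720 m
A Layer 3: 0.69 × 1300 × 1.9×10⁻⁴ = 0.17043 m
A total: 0.33773 m
B 1.3×10⁻⁴ × 0.3 × 77 = 0.003003 m
B 1.4×10⁻⁴ × 0.17 × 300 = 0.00714 m
B 0.17 × 530 × 1.1×10⁻⁴ = 0.009911 m
B total: 0.020054 m
Ratio: 0.33773 / 0.020054 ≈ 16.84

16.8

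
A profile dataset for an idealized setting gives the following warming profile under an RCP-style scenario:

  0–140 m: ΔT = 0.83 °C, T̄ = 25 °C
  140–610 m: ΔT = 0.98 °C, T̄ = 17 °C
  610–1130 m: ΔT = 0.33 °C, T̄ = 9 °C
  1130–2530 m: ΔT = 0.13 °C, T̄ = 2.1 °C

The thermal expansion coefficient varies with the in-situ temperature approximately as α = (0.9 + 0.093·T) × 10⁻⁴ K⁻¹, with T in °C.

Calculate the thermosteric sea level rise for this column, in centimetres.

20 cm of thermosteric rise

Layer 1: α = (0.9 + 0.093×25)×10⁻⁴ = 3.225×10⁻⁴ K⁻¹
Layer 2: α = (0.9 + 0.093×17)×10⁻⁴ = 2.481×10⁻⁴ K⁻¹
Layer 3: α = (0.9 + 0.093×9)×10⁻⁴ = 1.737×10⁻⁴ K⁻¹
Layer 4: α = (0.9 + 0.093×2.1)×10⁻⁴ = 1.0953×10⁻⁴ K⁻¹
0.83 × 140 × 3.225×10⁻⁴ = 0.0374745 m
470 × 0.98 × 2.481×10⁻⁴ = 0.11427486 m
610–1130 m: 1.737×10⁻⁴ × 520 × 0.33 = 0.02980692 m
0.13 × 1.0953×10⁻⁴ × 1400 = 0.01993446 m
Δh = 0.0374745 + 0.11427486 + 0.02980692 + 0.01993446 = 0.20149074 m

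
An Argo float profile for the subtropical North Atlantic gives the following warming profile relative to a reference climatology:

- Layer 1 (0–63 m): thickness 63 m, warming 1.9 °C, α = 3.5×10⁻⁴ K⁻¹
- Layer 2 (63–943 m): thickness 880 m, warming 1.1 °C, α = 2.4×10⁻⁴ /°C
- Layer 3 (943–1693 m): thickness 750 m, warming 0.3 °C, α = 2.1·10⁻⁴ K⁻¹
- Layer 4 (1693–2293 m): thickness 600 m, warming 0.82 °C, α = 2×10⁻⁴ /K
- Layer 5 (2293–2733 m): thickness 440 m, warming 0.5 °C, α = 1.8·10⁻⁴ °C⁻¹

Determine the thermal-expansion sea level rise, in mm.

459 mm of thermosteric rise

Layer 1: 63 × 3.5×10⁻⁴ × 1.9 = 0.041895 m
63–943 m: 1.1 × 2.4×10⁻⁴ × 880 = 0.23232 m
Layer 3: 750 × 2.1×10⁻⁴ × 0.3 = 0.04725 m
1693–2293 m: 0.82 × 2×10⁻⁴ × 600 = 0.09840 m
Layer 5: 1.8×10⁻⁴ × 0.5 × 440 = 0.03960 m
Δh = 0.041895 + 0.23232 + 0.04725 + 0.09840 + 0.03960 = 0.459465 m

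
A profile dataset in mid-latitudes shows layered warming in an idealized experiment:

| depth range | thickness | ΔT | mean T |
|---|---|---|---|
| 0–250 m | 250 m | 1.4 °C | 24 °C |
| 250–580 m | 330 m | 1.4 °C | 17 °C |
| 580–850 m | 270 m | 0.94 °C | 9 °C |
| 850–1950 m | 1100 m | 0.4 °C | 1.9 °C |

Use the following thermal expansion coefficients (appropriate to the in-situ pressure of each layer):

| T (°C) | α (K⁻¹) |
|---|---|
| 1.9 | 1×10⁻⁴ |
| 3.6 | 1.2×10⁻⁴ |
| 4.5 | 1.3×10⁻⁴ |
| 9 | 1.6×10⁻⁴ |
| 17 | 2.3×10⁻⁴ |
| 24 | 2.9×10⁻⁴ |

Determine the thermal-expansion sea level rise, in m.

0.292 m of thermosteric rise

Layer 1 at 24 °C → α = 2.9×10⁻⁴ K⁻¹
Layer 2 at 17 °C → α = 2.3×10⁻⁴ K⁻¹
Layer 3 at 9 °C → α = 1.6×10⁻⁴ K⁻¹
Layer 4 at 1.9 °C → α = 1×10⁻⁴ K⁻¹
Layer 1: 250 × 2.9×10⁻⁴ × 1.4 = 0.10150 m
Layer 2: 330 × 1.4 × 2.3×10⁻⁴ = 0.10626 m
580–850 m: 1.6×10⁻⁴ × 270 × 0.94 = 0.040608 m
Layer 4: 1×10⁻⁴ × 1100 × 0.4 = 0.04400 m
Δh = 0.10150 + 0.10626 + 0.040608 + 0.04400 = 0.292368 m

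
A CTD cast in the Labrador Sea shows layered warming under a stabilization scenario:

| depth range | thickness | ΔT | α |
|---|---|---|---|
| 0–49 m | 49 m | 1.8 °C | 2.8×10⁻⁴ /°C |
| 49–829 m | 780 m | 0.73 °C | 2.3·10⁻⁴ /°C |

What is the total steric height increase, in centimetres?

Layer 1: 49 × 2.8×10⁻⁴ × 1.8 = 0.024696 m
780 × 2.3×10⁻⁴ × 0.73 = 0.130962 m
Δh = 0.024696 + 0.130962 = 0.155658 m

16 cm of thermosteric rise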